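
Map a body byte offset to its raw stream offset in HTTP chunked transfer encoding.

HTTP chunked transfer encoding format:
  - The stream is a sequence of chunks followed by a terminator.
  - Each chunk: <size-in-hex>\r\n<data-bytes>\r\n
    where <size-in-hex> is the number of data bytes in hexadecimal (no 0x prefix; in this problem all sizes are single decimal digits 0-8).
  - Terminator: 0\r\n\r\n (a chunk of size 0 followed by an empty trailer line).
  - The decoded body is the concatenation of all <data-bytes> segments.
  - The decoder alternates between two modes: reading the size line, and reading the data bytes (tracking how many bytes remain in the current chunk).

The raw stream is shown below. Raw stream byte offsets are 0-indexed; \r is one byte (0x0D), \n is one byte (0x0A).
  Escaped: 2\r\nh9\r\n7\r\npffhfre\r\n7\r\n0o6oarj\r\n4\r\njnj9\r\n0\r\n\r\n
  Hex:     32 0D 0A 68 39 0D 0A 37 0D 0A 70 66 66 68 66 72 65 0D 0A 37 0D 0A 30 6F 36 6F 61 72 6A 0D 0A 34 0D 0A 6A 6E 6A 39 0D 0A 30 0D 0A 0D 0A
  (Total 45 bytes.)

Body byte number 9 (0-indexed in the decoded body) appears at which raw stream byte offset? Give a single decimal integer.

Answer: 22

Derivation:
Chunk 1: stream[0..1]='2' size=0x2=2, data at stream[3..5]='h9' -> body[0..2], body so far='h9'
Chunk 2: stream[7..8]='7' size=0x7=7, data at stream[10..17]='pffhfre' -> body[2..9], body so far='h9pffhfre'
Chunk 3: stream[19..20]='7' size=0x7=7, data at stream[22..29]='0o6oarj' -> body[9..16], body so far='h9pffhfre0o6oarj'
Chunk 4: stream[31..32]='4' size=0x4=4, data at stream[34..38]='jnj9' -> body[16..20], body so far='h9pffhfre0o6oarjjnj9'
Chunk 5: stream[40..41]='0' size=0 (terminator). Final body='h9pffhfre0o6oarjjnj9' (20 bytes)
Body byte 9 at stream offset 22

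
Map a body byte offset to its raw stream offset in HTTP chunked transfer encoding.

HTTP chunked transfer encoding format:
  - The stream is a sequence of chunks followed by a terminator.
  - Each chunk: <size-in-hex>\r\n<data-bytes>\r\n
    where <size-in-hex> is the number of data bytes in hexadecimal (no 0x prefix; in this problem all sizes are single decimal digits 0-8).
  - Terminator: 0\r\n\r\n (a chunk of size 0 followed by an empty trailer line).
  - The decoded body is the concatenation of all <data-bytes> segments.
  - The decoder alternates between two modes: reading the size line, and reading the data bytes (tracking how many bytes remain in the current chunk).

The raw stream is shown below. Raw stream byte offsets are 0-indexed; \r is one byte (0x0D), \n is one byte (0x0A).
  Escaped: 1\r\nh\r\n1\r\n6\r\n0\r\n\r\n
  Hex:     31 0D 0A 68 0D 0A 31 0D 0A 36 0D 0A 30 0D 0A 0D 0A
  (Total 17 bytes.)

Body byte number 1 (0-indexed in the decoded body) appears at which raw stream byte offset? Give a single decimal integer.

Answer: 9

Derivation:
Chunk 1: stream[0..1]='1' size=0x1=1, data at stream[3..4]='h' -> body[0..1], body so far='h'
Chunk 2: stream[6..7]='1' size=0x1=1, data at stream[9..10]='6' -> body[1..2], body so far='h6'
Chunk 3: stream[12..13]='0' size=0 (terminator). Final body='h6' (2 bytes)
Body byte 1 at stream offset 9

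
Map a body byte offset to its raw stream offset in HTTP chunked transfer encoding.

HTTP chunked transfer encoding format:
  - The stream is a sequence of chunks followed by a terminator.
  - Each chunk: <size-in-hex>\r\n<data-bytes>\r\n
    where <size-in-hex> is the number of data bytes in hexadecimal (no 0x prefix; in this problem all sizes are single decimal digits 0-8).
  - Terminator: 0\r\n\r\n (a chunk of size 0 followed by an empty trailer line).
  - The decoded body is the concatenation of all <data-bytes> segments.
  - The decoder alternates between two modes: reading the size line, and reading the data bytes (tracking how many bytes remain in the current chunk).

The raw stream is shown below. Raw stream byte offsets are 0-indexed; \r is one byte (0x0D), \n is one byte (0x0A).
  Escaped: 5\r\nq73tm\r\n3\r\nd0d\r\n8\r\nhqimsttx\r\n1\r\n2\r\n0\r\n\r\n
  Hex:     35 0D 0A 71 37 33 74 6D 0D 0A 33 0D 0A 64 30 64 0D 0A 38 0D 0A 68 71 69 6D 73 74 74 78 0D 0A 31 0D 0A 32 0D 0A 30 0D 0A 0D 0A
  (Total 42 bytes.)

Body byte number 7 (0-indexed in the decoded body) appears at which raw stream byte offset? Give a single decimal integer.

Chunk 1: stream[0..1]='5' size=0x5=5, data at stream[3..8]='q73tm' -> body[0..5], body so far='q73tm'
Chunk 2: stream[10..11]='3' size=0x3=3, data at stream[13..16]='d0d' -> body[5..8], body so far='q73tmd0d'
Chunk 3: stream[18..19]='8' size=0x8=8, data at stream[21..29]='hqimsttx' -> body[8..16], body so far='q73tmd0dhqimsttx'
Chunk 4: stream[31..32]='1' size=0x1=1, data at stream[34..35]='2' -> body[16..17], body so far='q73tmd0dhqimsttx2'
Chunk 5: stream[37..38]='0' size=0 (terminator). Final body='q73tmd0dhqimsttx2' (17 bytes)
Body byte 7 at stream offset 15

Answer: 15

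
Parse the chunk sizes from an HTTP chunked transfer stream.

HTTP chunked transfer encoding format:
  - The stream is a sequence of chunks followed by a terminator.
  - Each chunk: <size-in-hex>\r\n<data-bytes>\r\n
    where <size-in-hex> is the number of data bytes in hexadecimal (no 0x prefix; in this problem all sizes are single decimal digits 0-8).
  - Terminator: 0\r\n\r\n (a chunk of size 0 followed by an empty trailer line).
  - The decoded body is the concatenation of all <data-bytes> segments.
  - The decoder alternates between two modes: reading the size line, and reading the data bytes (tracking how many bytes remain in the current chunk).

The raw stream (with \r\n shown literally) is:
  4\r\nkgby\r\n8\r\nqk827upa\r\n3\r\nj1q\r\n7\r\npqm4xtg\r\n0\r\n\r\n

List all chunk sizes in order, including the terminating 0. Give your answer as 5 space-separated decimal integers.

Answer: 4 8 3 7 0

Derivation:
Chunk 1: stream[0..1]='4' size=0x4=4, data at stream[3..7]='kgby' -> body[0..4], body so far='kgby'
Chunk 2: stream[9..10]='8' size=0x8=8, data at stream[12..20]='qk827upa' -> body[4..12], body so far='kgbyqk827upa'
Chunk 3: stream[22..23]='3' size=0x3=3, data at stream[25..28]='j1q' -> body[12..15], body so far='kgbyqk827upaj1q'
Chunk 4: stream[30..31]='7' size=0x7=7, data at stream[33..40]='pqm4xtg' -> body[15..22], body so far='kgbyqk827upaj1qpqm4xtg'
Chunk 5: stream[42..43]='0' size=0 (terminator). Final body='kgbyqk827upaj1qpqm4xtg' (22 bytes)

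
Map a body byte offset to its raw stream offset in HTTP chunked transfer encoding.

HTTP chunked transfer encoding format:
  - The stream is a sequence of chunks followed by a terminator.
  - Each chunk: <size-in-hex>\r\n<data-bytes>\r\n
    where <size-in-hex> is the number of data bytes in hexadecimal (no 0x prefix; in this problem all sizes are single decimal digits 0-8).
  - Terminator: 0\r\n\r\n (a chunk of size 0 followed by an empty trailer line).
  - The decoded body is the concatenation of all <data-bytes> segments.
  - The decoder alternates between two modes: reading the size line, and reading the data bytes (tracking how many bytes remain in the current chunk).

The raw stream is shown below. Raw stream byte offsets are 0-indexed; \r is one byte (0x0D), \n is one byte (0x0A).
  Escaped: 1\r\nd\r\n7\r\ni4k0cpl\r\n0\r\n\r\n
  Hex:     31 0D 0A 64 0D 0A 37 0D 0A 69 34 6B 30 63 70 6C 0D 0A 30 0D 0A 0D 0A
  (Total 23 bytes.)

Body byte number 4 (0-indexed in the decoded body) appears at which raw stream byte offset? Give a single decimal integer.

Chunk 1: stream[0..1]='1' size=0x1=1, data at stream[3..4]='d' -> body[0..1], body so far='d'
Chunk 2: stream[6..7]='7' size=0x7=7, data at stream[9..16]='i4k0cpl' -> body[1..8], body so far='di4k0cpl'
Chunk 3: stream[18..19]='0' size=0 (terminator). Final body='di4k0cpl' (8 bytes)
Body byte 4 at stream offset 12

Answer: 12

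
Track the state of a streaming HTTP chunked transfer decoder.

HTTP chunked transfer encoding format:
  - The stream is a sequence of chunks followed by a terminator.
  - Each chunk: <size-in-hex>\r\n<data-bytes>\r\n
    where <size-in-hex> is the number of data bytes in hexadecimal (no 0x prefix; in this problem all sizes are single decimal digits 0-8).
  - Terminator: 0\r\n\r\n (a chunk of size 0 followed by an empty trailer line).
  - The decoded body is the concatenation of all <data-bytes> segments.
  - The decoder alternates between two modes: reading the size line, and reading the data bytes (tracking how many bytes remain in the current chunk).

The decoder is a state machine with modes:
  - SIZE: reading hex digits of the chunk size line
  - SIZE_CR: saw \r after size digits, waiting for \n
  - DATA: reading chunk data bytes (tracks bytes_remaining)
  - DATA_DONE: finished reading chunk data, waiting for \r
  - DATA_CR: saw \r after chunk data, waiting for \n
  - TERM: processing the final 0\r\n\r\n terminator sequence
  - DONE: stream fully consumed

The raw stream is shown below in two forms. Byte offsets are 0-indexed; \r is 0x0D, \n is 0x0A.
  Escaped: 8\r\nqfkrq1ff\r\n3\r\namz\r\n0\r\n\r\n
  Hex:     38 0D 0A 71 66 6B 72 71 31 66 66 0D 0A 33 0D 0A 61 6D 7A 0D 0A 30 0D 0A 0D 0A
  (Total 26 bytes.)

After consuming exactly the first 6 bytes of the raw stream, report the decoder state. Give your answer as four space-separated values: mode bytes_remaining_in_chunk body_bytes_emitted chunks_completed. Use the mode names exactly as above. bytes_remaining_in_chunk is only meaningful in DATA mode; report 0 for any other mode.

Answer: DATA 5 3 0

Derivation:
Byte 0 = '8': mode=SIZE remaining=0 emitted=0 chunks_done=0
Byte 1 = 0x0D: mode=SIZE_CR remaining=0 emitted=0 chunks_done=0
Byte 2 = 0x0A: mode=DATA remaining=8 emitted=0 chunks_done=0
Byte 3 = 'q': mode=DATA remaining=7 emitted=1 chunks_done=0
Byte 4 = 'f': mode=DATA remaining=6 emitted=2 chunks_done=0
Byte 5 = 'k': mode=DATA remaining=5 emitted=3 chunks_done=0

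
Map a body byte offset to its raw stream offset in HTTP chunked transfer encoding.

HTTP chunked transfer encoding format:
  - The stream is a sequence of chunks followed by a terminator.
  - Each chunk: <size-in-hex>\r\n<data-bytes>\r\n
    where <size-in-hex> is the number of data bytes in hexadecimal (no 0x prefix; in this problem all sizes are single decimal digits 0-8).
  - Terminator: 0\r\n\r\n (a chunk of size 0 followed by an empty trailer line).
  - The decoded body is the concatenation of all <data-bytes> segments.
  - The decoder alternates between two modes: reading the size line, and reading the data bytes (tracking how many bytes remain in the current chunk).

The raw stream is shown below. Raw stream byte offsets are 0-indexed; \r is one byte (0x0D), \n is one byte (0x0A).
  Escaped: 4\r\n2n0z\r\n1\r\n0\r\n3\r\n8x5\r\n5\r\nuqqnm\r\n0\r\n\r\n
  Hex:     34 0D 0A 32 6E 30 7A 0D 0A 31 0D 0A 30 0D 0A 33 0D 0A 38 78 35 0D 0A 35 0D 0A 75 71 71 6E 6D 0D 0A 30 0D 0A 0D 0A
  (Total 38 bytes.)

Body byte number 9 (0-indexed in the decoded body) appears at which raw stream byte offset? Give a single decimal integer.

Chunk 1: stream[0..1]='4' size=0x4=4, data at stream[3..7]='2n0z' -> body[0..4], body so far='2n0z'
Chunk 2: stream[9..10]='1' size=0x1=1, data at stream[12..13]='0' -> body[4..5], body so far='2n0z0'
Chunk 3: stream[15..16]='3' size=0x3=3, data at stream[18..21]='8x5' -> body[5..8], body so far='2n0z08x5'
Chunk 4: stream[23..24]='5' size=0x5=5, data at stream[26..31]='uqqnm' -> body[8..13], body so far='2n0z08x5uqqnm'
Chunk 5: stream[33..34]='0' size=0 (terminator). Final body='2n0z08x5uqqnm' (13 bytes)
Body byte 9 at stream offset 27

Answer: 27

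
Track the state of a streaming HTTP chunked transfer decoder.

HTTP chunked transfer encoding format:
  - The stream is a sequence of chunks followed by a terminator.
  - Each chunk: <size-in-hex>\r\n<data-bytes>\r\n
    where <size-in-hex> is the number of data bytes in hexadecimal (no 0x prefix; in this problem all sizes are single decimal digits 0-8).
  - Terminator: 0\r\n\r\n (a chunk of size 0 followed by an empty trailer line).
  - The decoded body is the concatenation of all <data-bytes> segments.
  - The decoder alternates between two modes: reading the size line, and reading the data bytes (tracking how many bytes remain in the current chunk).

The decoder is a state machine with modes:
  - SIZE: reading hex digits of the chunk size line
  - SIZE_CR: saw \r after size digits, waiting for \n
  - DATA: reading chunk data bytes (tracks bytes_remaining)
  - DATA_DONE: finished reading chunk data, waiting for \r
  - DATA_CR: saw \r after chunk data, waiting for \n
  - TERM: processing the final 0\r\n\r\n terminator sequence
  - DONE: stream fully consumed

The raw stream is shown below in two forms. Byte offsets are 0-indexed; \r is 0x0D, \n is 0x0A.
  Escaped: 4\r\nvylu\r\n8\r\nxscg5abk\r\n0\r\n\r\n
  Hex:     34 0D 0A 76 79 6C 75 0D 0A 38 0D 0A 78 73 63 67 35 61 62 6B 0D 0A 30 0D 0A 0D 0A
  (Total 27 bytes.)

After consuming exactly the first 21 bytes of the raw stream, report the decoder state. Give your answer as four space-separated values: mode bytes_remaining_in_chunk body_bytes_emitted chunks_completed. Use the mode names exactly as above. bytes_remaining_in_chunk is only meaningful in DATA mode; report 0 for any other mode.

Byte 0 = '4': mode=SIZE remaining=0 emitted=0 chunks_done=0
Byte 1 = 0x0D: mode=SIZE_CR remaining=0 emitted=0 chunks_done=0
Byte 2 = 0x0A: mode=DATA remaining=4 emitted=0 chunks_done=0
Byte 3 = 'v': mode=DATA remaining=3 emitted=1 chunks_done=0
Byte 4 = 'y': mode=DATA remaining=2 emitted=2 chunks_done=0
Byte 5 = 'l': mode=DATA remaining=1 emitted=3 chunks_done=0
Byte 6 = 'u': mode=DATA_DONE remaining=0 emitted=4 chunks_done=0
Byte 7 = 0x0D: mode=DATA_CR remaining=0 emitted=4 chunks_done=0
Byte 8 = 0x0A: mode=SIZE remaining=0 emitted=4 chunks_done=1
Byte 9 = '8': mode=SIZE remaining=0 emitted=4 chunks_done=1
Byte 10 = 0x0D: mode=SIZE_CR remaining=0 emitted=4 chunks_done=1
Byte 11 = 0x0A: mode=DATA remaining=8 emitted=4 chunks_done=1
Byte 12 = 'x': mode=DATA remaining=7 emitted=5 chunks_done=1
Byte 13 = 's': mode=DATA remaining=6 emitted=6 chunks_done=1
Byte 14 = 'c': mode=DATA remaining=5 emitted=7 chunks_done=1
Byte 15 = 'g': mode=DATA remaining=4 emitted=8 chunks_done=1
Byte 16 = '5': mode=DATA remaining=3 emitted=9 chunks_done=1
Byte 17 = 'a': mode=DATA remaining=2 emitted=10 chunks_done=1
Byte 18 = 'b': mode=DATA remaining=1 emitted=11 chunks_done=1
Byte 19 = 'k': mode=DATA_DONE remaining=0 emitted=12 chunks_done=1
Byte 20 = 0x0D: mode=DATA_CR remaining=0 emitted=12 chunks_done=1

Answer: DATA_CR 0 12 1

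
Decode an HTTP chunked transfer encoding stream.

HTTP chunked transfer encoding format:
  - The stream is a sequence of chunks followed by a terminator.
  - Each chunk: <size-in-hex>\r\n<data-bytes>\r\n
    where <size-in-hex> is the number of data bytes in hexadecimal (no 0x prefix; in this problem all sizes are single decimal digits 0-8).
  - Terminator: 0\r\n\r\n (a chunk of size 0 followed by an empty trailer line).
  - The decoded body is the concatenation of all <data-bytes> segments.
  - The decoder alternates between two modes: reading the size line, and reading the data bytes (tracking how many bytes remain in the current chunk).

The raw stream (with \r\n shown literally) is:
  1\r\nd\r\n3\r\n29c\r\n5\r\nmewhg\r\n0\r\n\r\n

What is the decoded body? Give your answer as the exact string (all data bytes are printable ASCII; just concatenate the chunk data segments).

Chunk 1: stream[0..1]='1' size=0x1=1, data at stream[3..4]='d' -> body[0..1], body so far='d'
Chunk 2: stream[6..7]='3' size=0x3=3, data at stream[9..12]='29c' -> body[1..4], body so far='d29c'
Chunk 3: stream[14..15]='5' size=0x5=5, data at stream[17..22]='mewhg' -> body[4..9], body so far='d29cmewhg'
Chunk 4: stream[24..25]='0' size=0 (terminator). Final body='d29cmewhg' (9 bytes)

Answer: d29cmewhg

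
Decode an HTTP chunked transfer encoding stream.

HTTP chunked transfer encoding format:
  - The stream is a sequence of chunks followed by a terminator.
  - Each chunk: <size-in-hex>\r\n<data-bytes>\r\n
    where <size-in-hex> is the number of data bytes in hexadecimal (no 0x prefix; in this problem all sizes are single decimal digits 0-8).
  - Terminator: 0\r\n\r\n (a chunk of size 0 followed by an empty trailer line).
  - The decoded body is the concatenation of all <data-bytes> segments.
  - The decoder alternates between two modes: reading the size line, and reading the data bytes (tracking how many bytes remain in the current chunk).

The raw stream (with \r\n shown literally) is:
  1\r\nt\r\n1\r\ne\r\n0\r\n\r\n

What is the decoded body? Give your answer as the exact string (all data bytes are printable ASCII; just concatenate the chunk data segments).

Chunk 1: stream[0..1]='1' size=0x1=1, data at stream[3..4]='t' -> body[0..1], body so far='t'
Chunk 2: stream[6..7]='1' size=0x1=1, data at stream[9..10]='e' -> body[1..2], body so far='te'
Chunk 3: stream[12..13]='0' size=0 (terminator). Final body='te' (2 bytes)

Answer: te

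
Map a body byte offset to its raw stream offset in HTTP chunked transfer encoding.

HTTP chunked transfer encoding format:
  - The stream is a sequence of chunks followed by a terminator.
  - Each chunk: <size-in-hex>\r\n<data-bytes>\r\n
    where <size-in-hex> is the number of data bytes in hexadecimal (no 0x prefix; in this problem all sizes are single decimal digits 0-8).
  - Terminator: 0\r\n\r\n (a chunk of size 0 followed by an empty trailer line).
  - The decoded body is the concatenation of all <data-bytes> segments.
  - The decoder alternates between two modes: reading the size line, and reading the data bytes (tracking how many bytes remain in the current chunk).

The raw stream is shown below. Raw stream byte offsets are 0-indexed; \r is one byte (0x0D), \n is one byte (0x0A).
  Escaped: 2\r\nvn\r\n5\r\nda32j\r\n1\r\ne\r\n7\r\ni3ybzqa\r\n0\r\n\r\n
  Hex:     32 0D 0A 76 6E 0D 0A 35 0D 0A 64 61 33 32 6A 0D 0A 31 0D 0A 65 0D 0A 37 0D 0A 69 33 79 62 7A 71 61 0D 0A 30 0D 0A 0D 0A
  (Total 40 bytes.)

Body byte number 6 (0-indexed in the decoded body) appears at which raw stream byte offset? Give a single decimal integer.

Chunk 1: stream[0..1]='2' size=0x2=2, data at stream[3..5]='vn' -> body[0..2], body so far='vn'
Chunk 2: stream[7..8]='5' size=0x5=5, data at stream[10..15]='da32j' -> body[2..7], body so far='vnda32j'
Chunk 3: stream[17..18]='1' size=0x1=1, data at stream[20..21]='e' -> body[7..8], body so far='vnda32je'
Chunk 4: stream[23..24]='7' size=0x7=7, data at stream[26..33]='i3ybzqa' -> body[8..15], body so far='vnda32jei3ybzqa'
Chunk 5: stream[35..36]='0' size=0 (terminator). Final body='vnda32jei3ybzqa' (15 bytes)
Body byte 6 at stream offset 14

Answer: 14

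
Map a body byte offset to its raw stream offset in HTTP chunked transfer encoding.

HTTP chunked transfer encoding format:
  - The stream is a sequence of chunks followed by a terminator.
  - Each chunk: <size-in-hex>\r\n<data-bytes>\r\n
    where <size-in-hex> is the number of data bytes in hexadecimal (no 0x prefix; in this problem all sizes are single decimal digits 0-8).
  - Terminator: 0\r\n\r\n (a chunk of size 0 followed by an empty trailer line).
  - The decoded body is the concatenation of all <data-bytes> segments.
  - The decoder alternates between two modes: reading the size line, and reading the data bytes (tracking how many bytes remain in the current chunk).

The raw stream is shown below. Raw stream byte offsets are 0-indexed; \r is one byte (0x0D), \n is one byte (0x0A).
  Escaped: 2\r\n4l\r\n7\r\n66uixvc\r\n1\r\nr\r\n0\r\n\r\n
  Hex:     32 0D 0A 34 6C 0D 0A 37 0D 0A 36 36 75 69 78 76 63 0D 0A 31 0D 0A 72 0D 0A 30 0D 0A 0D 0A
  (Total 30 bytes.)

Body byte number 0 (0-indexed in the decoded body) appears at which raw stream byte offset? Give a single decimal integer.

Answer: 3

Derivation:
Chunk 1: stream[0..1]='2' size=0x2=2, data at stream[3..5]='4l' -> body[0..2], body so far='4l'
Chunk 2: stream[7..8]='7' size=0x7=7, data at stream[10..17]='66uixvc' -> body[2..9], body so far='4l66uixvc'
Chunk 3: stream[19..20]='1' size=0x1=1, data at stream[22..23]='r' -> body[9..10], body so far='4l66uixvcr'
Chunk 4: stream[25..26]='0' size=0 (terminator). Final body='4l66uixvcr' (10 bytes)
Body byte 0 at stream offset 3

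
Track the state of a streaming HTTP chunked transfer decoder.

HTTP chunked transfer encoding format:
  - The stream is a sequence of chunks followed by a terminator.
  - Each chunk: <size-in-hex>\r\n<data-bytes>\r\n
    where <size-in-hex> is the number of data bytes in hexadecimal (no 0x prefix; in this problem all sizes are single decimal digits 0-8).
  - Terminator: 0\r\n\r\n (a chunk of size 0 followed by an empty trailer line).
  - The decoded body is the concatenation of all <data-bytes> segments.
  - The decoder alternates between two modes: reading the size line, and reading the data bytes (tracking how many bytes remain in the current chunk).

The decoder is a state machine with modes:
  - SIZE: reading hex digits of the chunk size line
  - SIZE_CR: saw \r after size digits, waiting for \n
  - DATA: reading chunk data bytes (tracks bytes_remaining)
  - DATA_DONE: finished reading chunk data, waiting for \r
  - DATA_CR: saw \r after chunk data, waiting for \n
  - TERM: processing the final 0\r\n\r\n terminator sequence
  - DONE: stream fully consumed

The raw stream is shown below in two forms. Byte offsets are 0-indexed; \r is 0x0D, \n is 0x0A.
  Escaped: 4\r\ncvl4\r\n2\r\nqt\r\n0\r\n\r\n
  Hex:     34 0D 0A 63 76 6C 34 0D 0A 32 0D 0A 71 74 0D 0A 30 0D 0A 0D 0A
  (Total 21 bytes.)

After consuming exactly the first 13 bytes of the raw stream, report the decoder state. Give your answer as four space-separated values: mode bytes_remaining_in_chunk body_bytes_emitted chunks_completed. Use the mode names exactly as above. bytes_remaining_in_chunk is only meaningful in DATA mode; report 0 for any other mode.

Answer: DATA 1 5 1

Derivation:
Byte 0 = '4': mode=SIZE remaining=0 emitted=0 chunks_done=0
Byte 1 = 0x0D: mode=SIZE_CR remaining=0 emitted=0 chunks_done=0
Byte 2 = 0x0A: mode=DATA remaining=4 emitted=0 chunks_done=0
Byte 3 = 'c': mode=DATA remaining=3 emitted=1 chunks_done=0
Byte 4 = 'v': mode=DATA remaining=2 emitted=2 chunks_done=0
Byte 5 = 'l': mode=DATA remaining=1 emitted=3 chunks_done=0
Byte 6 = '4': mode=DATA_DONE remaining=0 emitted=4 chunks_done=0
Byte 7 = 0x0D: mode=DATA_CR remaining=0 emitted=4 chunks_done=0
Byte 8 = 0x0A: mode=SIZE remaining=0 emitted=4 chunks_done=1
Byte 9 = '2': mode=SIZE remaining=0 emitted=4 chunks_done=1
Byte 10 = 0x0D: mode=SIZE_CR remaining=0 emitted=4 chunks_done=1
Byte 11 = 0x0A: mode=DATA remaining=2 emitted=4 chunks_done=1
Byte 12 = 'q': mode=DATA remaining=1 emitted=5 chunks_done=1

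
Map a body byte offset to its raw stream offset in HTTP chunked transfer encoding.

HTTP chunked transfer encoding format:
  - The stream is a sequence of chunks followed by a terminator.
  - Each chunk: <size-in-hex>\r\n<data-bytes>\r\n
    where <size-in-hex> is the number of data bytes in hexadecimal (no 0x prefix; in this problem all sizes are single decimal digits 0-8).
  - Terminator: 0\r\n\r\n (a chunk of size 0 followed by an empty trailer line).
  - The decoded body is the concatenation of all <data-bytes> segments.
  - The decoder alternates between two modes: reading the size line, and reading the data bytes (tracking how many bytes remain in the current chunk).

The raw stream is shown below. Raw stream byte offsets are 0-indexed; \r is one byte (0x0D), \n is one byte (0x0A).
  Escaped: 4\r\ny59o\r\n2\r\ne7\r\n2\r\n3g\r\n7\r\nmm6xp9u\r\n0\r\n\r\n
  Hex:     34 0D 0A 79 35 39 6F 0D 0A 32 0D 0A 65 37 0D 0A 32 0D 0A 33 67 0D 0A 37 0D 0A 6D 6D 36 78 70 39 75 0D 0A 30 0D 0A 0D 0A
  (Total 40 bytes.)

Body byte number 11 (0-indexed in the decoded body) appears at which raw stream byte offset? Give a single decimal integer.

Answer: 29

Derivation:
Chunk 1: stream[0..1]='4' size=0x4=4, data at stream[3..7]='y59o' -> body[0..4], body so far='y59o'
Chunk 2: stream[9..10]='2' size=0x2=2, data at stream[12..14]='e7' -> body[4..6], body so far='y59oe7'
Chunk 3: stream[16..17]='2' size=0x2=2, data at stream[19..21]='3g' -> body[6..8], body so far='y59oe73g'
Chunk 4: stream[23..24]='7' size=0x7=7, data at stream[26..33]='mm6xp9u' -> body[8..15], body so far='y59oe73gmm6xp9u'
Chunk 5: stream[35..36]='0' size=0 (terminator). Final body='y59oe73gmm6xp9u' (15 bytes)
Body byte 11 at stream offset 29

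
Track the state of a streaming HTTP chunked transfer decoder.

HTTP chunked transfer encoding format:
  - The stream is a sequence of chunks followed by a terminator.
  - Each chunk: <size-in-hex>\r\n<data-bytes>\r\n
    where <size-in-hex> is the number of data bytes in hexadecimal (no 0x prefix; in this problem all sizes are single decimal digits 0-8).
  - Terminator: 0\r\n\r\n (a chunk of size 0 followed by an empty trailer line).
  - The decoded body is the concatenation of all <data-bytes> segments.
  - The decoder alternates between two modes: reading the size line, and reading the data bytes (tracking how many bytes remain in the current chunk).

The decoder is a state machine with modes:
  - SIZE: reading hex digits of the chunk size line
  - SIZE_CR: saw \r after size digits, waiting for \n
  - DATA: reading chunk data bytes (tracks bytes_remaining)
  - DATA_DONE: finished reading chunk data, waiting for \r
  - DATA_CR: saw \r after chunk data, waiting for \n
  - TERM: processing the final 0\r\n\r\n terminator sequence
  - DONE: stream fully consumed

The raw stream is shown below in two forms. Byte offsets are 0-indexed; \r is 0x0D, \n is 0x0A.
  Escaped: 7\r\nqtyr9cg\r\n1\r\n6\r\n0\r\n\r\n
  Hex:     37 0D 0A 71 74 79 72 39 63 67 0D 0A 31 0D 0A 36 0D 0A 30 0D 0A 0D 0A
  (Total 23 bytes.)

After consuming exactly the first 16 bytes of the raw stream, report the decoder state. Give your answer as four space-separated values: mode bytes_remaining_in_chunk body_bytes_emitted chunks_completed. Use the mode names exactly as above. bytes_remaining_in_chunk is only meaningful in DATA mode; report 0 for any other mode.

Answer: DATA_DONE 0 8 1

Derivation:
Byte 0 = '7': mode=SIZE remaining=0 emitted=0 chunks_done=0
Byte 1 = 0x0D: mode=SIZE_CR remaining=0 emitted=0 chunks_done=0
Byte 2 = 0x0A: mode=DATA remaining=7 emitted=0 chunks_done=0
Byte 3 = 'q': mode=DATA remaining=6 emitted=1 chunks_done=0
Byte 4 = 't': mode=DATA remaining=5 emitted=2 chunks_done=0
Byte 5 = 'y': mode=DATA remaining=4 emitted=3 chunks_done=0
Byte 6 = 'r': mode=DATA remaining=3 emitted=4 chunks_done=0
Byte 7 = '9': mode=DATA remaining=2 emitted=5 chunks_done=0
Byte 8 = 'c': mode=DATA remaining=1 emitted=6 chunks_done=0
Byte 9 = 'g': mode=DATA_DONE remaining=0 emitted=7 chunks_done=0
Byte 10 = 0x0D: mode=DATA_CR remaining=0 emitted=7 chunks_done=0
Byte 11 = 0x0A: mode=SIZE remaining=0 emitted=7 chunks_done=1
Byte 12 = '1': mode=SIZE remaining=0 emitted=7 chunks_done=1
Byte 13 = 0x0D: mode=SIZE_CR remaining=0 emitted=7 chunks_done=1
Byte 14 = 0x0A: mode=DATA remaining=1 emitted=7 chunks_done=1
Byte 15 = '6': mode=DATA_DONE remaining=0 emitted=8 chunks_done=1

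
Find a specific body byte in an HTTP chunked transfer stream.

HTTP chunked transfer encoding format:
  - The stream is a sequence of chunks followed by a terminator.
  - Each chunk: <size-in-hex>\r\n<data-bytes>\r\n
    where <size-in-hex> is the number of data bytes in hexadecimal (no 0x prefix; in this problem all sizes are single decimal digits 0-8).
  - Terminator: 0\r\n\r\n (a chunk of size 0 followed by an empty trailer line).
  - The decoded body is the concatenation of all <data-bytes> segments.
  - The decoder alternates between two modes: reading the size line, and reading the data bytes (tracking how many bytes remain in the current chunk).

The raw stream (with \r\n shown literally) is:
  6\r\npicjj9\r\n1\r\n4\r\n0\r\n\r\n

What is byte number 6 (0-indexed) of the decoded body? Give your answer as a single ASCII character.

Chunk 1: stream[0..1]='6' size=0x6=6, data at stream[3..9]='picjj9' -> body[0..6], body so far='picjj9'
Chunk 2: stream[11..12]='1' size=0x1=1, data at stream[14..15]='4' -> body[6..7], body so far='picjj94'
Chunk 3: stream[17..18]='0' size=0 (terminator). Final body='picjj94' (7 bytes)
Body byte 6 = '4'

Answer: 4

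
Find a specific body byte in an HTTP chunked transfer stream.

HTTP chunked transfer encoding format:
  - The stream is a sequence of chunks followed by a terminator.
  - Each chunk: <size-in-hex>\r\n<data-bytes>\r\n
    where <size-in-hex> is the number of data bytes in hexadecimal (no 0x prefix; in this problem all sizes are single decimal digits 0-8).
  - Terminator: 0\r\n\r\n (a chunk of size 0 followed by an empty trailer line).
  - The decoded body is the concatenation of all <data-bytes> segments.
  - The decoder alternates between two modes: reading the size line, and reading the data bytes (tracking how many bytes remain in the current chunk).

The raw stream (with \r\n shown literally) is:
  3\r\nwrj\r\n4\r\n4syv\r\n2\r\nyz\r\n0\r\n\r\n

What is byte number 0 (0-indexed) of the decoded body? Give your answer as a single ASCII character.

Chunk 1: stream[0..1]='3' size=0x3=3, data at stream[3..6]='wrj' -> body[0..3], body so far='wrj'
Chunk 2: stream[8..9]='4' size=0x4=4, data at stream[11..15]='4syv' -> body[3..7], body so far='wrj4syv'
Chunk 3: stream[17..18]='2' size=0x2=2, data at stream[20..22]='yz' -> body[7..9], body so far='wrj4syvyz'
Chunk 4: stream[24..25]='0' size=0 (terminator). Final body='wrj4syvyz' (9 bytes)
Body byte 0 = 'w'

Answer: w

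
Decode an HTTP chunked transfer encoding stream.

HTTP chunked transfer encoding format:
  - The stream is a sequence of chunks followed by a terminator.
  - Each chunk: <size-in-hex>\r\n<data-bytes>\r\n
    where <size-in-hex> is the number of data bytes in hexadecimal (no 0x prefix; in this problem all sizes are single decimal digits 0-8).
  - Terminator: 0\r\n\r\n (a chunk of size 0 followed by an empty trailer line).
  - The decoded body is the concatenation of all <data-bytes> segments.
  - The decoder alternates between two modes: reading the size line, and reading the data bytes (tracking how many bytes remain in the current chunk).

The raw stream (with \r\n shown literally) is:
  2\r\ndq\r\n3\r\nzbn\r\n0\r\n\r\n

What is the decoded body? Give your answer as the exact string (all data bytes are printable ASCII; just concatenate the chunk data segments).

Chunk 1: stream[0..1]='2' size=0x2=2, data at stream[3..5]='dq' -> body[0..2], body so far='dq'
Chunk 2: stream[7..8]='3' size=0x3=3, data at stream[10..13]='zbn' -> body[2..5], body so far='dqzbn'
Chunk 3: stream[15..16]='0' size=0 (terminator). Final body='dqzbn' (5 bytes)

Answer: dqzbn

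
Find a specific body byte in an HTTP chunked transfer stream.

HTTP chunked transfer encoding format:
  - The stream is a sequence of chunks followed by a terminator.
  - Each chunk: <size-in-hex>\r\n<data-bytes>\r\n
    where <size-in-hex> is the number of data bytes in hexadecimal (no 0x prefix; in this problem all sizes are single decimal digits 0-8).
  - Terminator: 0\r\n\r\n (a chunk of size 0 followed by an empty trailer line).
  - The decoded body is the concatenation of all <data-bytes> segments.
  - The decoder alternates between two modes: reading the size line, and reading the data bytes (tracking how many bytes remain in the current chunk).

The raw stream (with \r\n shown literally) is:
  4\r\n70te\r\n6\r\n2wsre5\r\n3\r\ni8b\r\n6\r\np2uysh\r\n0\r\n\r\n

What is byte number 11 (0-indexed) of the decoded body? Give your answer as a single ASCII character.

Chunk 1: stream[0..1]='4' size=0x4=4, data at stream[3..7]='70te' -> body[0..4], body so far='70te'
Chunk 2: stream[9..10]='6' size=0x6=6, data at stream[12..18]='2wsre5' -> body[4..10], body so far='70te2wsre5'
Chunk 3: stream[20..21]='3' size=0x3=3, data at stream[23..26]='i8b' -> body[10..13], body so far='70te2wsre5i8b'
Chunk 4: stream[28..29]='6' size=0x6=6, data at stream[31..37]='p2uysh' -> body[13..19], body so far='70te2wsre5i8bp2uysh'
Chunk 5: stream[39..40]='0' size=0 (terminator). Final body='70te2wsre5i8bp2uysh' (19 bytes)
Body byte 11 = '8'

Answer: 8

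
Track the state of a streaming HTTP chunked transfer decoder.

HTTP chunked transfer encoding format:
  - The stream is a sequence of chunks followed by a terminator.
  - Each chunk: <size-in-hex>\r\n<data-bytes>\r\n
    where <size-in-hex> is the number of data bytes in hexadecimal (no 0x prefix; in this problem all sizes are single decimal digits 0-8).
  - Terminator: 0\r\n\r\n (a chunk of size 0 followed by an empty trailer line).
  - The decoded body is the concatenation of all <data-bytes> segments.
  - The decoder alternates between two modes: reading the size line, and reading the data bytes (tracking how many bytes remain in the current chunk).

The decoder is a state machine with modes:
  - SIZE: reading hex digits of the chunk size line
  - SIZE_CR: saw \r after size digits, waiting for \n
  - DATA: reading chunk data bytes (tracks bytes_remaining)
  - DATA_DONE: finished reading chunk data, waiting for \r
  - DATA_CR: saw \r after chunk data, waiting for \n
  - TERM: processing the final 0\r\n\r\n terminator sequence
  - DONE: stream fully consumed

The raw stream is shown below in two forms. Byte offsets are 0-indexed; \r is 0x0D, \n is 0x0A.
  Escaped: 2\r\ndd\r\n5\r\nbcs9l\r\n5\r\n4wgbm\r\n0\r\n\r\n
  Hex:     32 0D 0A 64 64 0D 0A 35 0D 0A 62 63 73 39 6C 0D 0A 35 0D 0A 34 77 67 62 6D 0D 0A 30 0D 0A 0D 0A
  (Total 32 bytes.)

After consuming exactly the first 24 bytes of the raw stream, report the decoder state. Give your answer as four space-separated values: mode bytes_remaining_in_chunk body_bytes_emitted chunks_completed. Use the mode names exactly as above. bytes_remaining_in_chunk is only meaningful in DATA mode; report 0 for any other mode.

Answer: DATA 1 11 2

Derivation:
Byte 0 = '2': mode=SIZE remaining=0 emitted=0 chunks_done=0
Byte 1 = 0x0D: mode=SIZE_CR remaining=0 emitted=0 chunks_done=0
Byte 2 = 0x0A: mode=DATA remaining=2 emitted=0 chunks_done=0
Byte 3 = 'd': mode=DATA remaining=1 emitted=1 chunks_done=0
Byte 4 = 'd': mode=DATA_DONE remaining=0 emitted=2 chunks_done=0
Byte 5 = 0x0D: mode=DATA_CR remaining=0 emitted=2 chunks_done=0
Byte 6 = 0x0A: mode=SIZE remaining=0 emitted=2 chunks_done=1
Byte 7 = '5': mode=SIZE remaining=0 emitted=2 chunks_done=1
Byte 8 = 0x0D: mode=SIZE_CR remaining=0 emitted=2 chunks_done=1
Byte 9 = 0x0A: mode=DATA remaining=5 emitted=2 chunks_done=1
Byte 10 = 'b': mode=DATA remaining=4 emitted=3 chunks_done=1
Byte 11 = 'c': mode=DATA remaining=3 emitted=4 chunks_done=1
Byte 12 = 's': mode=DATA remaining=2 emitted=5 chunks_done=1
Byte 13 = '9': mode=DATA remaining=1 emitted=6 chunks_done=1
Byte 14 = 'l': mode=DATA_DONE remaining=0 emitted=7 chunks_done=1
Byte 15 = 0x0D: mode=DATA_CR remaining=0 emitted=7 chunks_done=1
Byte 16 = 0x0A: mode=SIZE remaining=0 emitted=7 chunks_done=2
Byte 17 = '5': mode=SIZE remaining=0 emitted=7 chunks_done=2
Byte 18 = 0x0D: mode=SIZE_CR remaining=0 emitted=7 chunks_done=2
Byte 19 = 0x0A: mode=DATA remaining=5 emitted=7 chunks_done=2
Byte 20 = '4': mode=DATA remaining=4 emitted=8 chunks_done=2
Byte 21 = 'w': mode=DATA remaining=3 emitted=9 chunks_done=2
Byte 22 = 'g': mode=DATA remaining=2 emitted=10 chunks_done=2
Byte 23 = 'b': mode=DATA remaining=1 emitted=11 chunks_done=2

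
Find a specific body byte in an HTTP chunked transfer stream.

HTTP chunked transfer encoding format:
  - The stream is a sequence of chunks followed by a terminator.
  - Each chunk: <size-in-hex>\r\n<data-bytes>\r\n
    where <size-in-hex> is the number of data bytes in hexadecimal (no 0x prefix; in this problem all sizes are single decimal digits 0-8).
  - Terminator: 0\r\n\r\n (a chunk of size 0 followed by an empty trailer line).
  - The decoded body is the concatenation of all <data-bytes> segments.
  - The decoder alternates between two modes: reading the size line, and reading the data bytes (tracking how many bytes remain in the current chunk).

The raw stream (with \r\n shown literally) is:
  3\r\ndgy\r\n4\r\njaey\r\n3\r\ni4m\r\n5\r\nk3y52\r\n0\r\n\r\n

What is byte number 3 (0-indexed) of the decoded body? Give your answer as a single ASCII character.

Chunk 1: stream[0..1]='3' size=0x3=3, data at stream[3..6]='dgy' -> body[0..3], body so far='dgy'
Chunk 2: stream[8..9]='4' size=0x4=4, data at stream[11..15]='jaey' -> body[3..7], body so far='dgyjaey'
Chunk 3: stream[17..18]='3' size=0x3=3, data at stream[20..23]='i4m' -> body[7..10], body so far='dgyjaeyi4m'
Chunk 4: stream[25..26]='5' size=0x5=5, data at stream[28..33]='k3y52' -> body[10..15], body so far='dgyjaeyi4mk3y52'
Chunk 5: stream[35..36]='0' size=0 (terminator). Final body='dgyjaeyi4mk3y52' (15 bytes)
Body byte 3 = 'j'

Answer: j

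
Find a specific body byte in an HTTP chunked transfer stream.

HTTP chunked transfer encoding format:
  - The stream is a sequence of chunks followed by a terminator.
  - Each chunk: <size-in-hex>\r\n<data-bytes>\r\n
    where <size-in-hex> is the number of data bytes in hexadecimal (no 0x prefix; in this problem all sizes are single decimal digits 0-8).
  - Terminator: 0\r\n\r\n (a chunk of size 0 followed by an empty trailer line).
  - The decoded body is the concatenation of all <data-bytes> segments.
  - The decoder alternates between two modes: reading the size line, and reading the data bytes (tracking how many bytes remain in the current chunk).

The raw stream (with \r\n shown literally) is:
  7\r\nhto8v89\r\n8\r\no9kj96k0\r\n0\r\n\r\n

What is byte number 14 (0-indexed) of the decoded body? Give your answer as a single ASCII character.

Chunk 1: stream[0..1]='7' size=0x7=7, data at stream[3..10]='hto8v89' -> body[0..7], body so far='hto8v89'
Chunk 2: stream[12..13]='8' size=0x8=8, data at stream[15..23]='o9kj96k0' -> body[7..15], body so far='hto8v89o9kj96k0'
Chunk 3: stream[25..26]='0' size=0 (terminator). Final body='hto8v89o9kj96k0' (15 bytes)
Body byte 14 = '0'

Answer: 0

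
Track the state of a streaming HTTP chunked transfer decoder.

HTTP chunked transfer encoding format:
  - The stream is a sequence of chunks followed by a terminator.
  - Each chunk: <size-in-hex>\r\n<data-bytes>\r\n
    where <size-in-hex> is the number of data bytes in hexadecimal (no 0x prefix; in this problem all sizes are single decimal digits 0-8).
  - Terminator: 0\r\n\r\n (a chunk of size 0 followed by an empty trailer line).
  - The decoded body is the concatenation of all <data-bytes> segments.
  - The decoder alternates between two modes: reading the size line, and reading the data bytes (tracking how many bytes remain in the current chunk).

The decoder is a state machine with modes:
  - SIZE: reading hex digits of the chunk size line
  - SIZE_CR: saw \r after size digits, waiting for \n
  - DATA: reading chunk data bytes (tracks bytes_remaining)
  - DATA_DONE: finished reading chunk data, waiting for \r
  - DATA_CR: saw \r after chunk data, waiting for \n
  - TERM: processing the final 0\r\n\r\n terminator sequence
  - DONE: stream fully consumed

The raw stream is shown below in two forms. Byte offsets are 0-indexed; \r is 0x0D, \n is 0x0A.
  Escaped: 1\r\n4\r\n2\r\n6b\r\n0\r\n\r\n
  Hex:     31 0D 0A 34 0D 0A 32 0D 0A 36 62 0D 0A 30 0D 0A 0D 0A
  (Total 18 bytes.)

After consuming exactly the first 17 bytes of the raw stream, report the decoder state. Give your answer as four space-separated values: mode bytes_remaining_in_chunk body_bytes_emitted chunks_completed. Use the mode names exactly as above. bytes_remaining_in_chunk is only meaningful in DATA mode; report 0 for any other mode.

Byte 0 = '1': mode=SIZE remaining=0 emitted=0 chunks_done=0
Byte 1 = 0x0D: mode=SIZE_CR remaining=0 emitted=0 chunks_done=0
Byte 2 = 0x0A: mode=DATA remaining=1 emitted=0 chunks_done=0
Byte 3 = '4': mode=DATA_DONE remaining=0 emitted=1 chunks_done=0
Byte 4 = 0x0D: mode=DATA_CR remaining=0 emitted=1 chunks_done=0
Byte 5 = 0x0A: mode=SIZE remaining=0 emitted=1 chunks_done=1
Byte 6 = '2': mode=SIZE remaining=0 emitted=1 chunks_done=1
Byte 7 = 0x0D: mode=SIZE_CR remaining=0 emitted=1 chunks_done=1
Byte 8 = 0x0A: mode=DATA remaining=2 emitted=1 chunks_done=1
Byte 9 = '6': mode=DATA remaining=1 emitted=2 chunks_done=1
Byte 10 = 'b': mode=DATA_DONE remaining=0 emitted=3 chunks_done=1
Byte 11 = 0x0D: mode=DATA_CR remaining=0 emitted=3 chunks_done=1
Byte 12 = 0x0A: mode=SIZE remaining=0 emitted=3 chunks_done=2
Byte 13 = '0': mode=SIZE remaining=0 emitted=3 chunks_done=2
Byte 14 = 0x0D: mode=SIZE_CR remaining=0 emitted=3 chunks_done=2
Byte 15 = 0x0A: mode=TERM remaining=0 emitted=3 chunks_done=2
Byte 16 = 0x0D: mode=TERM remaining=0 emitted=3 chunks_done=2

Answer: TERM 0 3 2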